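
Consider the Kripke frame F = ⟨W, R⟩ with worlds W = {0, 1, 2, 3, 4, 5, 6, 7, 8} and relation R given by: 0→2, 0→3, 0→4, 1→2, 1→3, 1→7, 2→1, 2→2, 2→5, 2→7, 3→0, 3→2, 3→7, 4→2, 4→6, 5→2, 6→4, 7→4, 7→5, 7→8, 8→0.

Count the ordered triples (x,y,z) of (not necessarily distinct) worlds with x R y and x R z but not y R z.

39

Enumerating: (0,2,3), (0,2,4), (0,3,3), (0,3,4), (0,4,3), (0,4,4), (1,2,3), (1,3,3), (1,7,2), (1,7,3), (1,7,7), (2,1,1), … and 27 more.
Total: 39.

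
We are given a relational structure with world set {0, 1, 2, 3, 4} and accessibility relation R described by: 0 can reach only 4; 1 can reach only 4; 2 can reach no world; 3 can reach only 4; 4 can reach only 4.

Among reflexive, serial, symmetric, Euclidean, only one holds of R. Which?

Euclidean

Reflexive: no — 0 is not related to itself.
Serial: no — 2 has no R-successor.
Symmetric: no — 0 R 4 but not 4 R 0.
Euclidean: yes — any two successors of a common world are R-related.
Only Euclidean holds.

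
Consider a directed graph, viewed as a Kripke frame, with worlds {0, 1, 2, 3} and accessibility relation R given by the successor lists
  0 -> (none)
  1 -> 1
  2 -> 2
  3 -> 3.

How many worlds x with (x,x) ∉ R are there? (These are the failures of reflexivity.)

Enumerating: 0.

1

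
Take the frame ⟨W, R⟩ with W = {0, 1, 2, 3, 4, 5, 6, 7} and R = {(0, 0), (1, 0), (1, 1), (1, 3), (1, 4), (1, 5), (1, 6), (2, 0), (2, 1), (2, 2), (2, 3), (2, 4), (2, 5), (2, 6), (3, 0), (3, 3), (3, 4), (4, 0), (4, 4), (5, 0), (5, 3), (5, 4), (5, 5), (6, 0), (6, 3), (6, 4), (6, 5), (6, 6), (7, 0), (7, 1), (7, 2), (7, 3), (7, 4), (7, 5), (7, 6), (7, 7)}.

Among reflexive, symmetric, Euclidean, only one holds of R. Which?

reflexive

Reflexive: yes — every world is R-related to itself.
Symmetric: no — 1 R 0 but not 0 R 1.
Euclidean: no — 1 R 0 and 1 R 3, but not 0 R 3.
Only reflexive holds.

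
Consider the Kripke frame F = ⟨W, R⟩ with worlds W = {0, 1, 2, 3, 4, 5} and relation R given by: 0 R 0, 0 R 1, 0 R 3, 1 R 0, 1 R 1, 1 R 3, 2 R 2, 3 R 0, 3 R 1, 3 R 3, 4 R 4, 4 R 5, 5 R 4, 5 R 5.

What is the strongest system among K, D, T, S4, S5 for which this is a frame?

Serial (axiom D): yes — every world has a successor (e.g. 0 R 0).
Reflexive (axiom T): yes — every world is R-related to itself.
Transitive (axiom 4): yes — every two-step R-path is closed by a direct edge.
Euclidean (axiom 5): yes — any two successors of a common world are R-related.
So F validates K, D, T, S4, S5. The strongest is S5.

S5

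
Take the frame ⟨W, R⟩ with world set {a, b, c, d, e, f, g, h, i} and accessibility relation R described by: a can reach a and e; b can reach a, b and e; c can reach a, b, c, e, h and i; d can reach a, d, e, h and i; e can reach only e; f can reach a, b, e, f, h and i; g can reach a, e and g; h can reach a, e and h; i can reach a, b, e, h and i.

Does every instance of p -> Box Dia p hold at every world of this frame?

By correspondence theory, B is valid on a frame iff R is symmetric.
Symmetric: no — a R e but not e R a.

No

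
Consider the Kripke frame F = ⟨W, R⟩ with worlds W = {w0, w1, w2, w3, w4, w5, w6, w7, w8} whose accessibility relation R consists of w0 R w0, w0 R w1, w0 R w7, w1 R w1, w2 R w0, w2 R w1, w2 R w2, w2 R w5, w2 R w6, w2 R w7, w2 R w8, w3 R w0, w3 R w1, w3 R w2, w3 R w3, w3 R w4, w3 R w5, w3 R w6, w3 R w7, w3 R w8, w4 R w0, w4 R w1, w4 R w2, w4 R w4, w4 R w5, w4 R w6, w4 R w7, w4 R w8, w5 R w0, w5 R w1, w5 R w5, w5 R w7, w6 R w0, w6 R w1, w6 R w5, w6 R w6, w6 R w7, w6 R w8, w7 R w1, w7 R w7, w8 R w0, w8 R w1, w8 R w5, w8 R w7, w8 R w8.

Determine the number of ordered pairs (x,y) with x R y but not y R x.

Enumerating: (w0,w1), (w0,w7), (w2,w0), (w2,w1), (w2,w5), (w2,w6), (w2,w7), (w2,w8), (w3,w0), (w3,w1), (w3,w2), (w3,w4), … and 24 more.
Total: 36.

36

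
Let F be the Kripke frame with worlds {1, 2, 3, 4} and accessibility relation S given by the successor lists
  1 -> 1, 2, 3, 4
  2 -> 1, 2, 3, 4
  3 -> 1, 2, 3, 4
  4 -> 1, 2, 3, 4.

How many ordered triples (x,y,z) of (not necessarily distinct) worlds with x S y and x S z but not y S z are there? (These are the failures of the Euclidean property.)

S is Euclidean; there are no such tuples.

0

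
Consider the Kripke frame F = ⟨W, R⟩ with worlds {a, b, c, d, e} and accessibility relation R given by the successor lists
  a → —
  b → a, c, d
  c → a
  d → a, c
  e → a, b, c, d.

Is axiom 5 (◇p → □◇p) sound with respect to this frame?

No

By correspondence theory, 5 is valid on a frame iff R is Euclidean.
Euclidean: no — b R a and b R c, but not a R c.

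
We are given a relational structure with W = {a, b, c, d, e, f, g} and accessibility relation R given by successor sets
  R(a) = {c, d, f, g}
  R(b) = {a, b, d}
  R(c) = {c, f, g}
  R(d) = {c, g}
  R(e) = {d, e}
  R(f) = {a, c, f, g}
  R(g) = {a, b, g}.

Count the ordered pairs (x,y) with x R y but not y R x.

Enumerating: (a,c), (a,d), (b,a), (b,d), (c,g), (d,c), (d,g), (e,d), (f,g), (g,b).

10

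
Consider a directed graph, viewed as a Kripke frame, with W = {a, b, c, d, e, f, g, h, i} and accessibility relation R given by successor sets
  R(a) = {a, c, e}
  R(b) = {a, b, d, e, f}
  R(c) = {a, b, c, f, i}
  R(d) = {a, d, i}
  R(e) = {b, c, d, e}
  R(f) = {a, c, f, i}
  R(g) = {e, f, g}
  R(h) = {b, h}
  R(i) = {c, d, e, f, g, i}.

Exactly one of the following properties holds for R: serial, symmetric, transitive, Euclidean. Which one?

Serial: yes — every world has a successor (e.g. a R a).
Symmetric: no — a R e but not e R a.
Transitive: no — a R c and c R b, but not a R b.
Euclidean: no — a R c and a R e, but not c R e.
Only serial holds.

serial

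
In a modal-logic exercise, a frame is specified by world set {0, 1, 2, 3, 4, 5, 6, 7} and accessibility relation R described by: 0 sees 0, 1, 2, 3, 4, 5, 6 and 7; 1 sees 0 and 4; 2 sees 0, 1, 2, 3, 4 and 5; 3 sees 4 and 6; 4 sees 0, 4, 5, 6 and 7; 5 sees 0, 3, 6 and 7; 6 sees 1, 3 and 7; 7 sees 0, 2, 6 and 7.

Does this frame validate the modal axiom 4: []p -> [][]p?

By correspondence theory, 4 is valid on a frame iff R is transitive.
Transitive: no — 1 R 0 and 0 R 2, but not 1 R 2.

No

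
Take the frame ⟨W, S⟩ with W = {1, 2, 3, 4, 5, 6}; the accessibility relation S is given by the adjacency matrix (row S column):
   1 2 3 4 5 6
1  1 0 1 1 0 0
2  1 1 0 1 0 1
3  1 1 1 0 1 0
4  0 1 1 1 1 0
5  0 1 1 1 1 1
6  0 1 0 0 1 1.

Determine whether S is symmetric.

Symmetric: no — 1 S 4 but not 4 S 1.

No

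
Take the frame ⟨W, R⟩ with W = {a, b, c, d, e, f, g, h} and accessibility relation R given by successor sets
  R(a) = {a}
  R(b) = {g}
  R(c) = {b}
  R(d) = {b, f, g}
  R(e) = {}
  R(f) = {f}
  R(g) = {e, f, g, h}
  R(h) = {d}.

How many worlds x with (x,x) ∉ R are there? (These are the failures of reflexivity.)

5

Enumerating: b, c, d, e, h.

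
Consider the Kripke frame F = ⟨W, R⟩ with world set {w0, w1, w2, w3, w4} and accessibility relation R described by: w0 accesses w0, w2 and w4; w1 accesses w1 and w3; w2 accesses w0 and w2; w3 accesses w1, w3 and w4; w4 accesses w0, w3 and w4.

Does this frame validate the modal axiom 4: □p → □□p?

Axiom 4 corresponds to the accessibility relation being transitive.
Transitive: no — w0 R w4 and w4 R w3, but not w0 R w3.

No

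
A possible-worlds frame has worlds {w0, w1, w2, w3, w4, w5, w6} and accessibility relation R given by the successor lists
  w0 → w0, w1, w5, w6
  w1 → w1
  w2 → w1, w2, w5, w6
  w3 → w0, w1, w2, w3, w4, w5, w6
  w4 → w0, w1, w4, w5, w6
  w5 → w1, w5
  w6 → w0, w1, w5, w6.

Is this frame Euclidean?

No

Euclidean: no — w0 R w1 and w0 R w5, but not w1 R w5.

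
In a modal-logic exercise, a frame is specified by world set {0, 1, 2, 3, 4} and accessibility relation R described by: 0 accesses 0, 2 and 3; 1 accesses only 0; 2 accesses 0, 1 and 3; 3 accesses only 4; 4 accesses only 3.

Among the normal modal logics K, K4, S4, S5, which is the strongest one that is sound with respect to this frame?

Transitive (axiom 4): no — 0 R 2 and 2 R 1, but not 0 R 1.
Reflexive (axiom T): no — 1 is not related to itself.
Euclidean (axiom 5): no — 0 R 3 and 0 R 2, but not 3 R 2.
So F validates K; K4 would additionally require R to be transitive. The strongest is K.

K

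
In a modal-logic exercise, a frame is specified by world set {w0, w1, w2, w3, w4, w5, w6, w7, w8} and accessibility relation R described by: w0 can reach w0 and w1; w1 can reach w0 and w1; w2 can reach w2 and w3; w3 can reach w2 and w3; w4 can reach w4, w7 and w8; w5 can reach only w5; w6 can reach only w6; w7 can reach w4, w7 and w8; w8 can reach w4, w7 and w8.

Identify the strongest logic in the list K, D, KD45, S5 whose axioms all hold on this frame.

Serial (axiom D): yes — every world has a successor (e.g. w0 R w0).
Euclidean (axiom 5): yes — any two successors of a common world are R-related.
Transitive (axiom 4): yes — every two-step R-path is closed by a direct edge.
Reflexive (axiom T): yes — every world is R-related to itself.
So F validates K, D, KD45, S5. The strongest is S5.

S5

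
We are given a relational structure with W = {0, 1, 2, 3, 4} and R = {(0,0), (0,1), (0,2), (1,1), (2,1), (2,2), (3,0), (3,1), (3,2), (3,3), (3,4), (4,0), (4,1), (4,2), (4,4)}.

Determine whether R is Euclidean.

Euclidean: no — 0 R 1 and 0 R 2, but not 1 R 2.

No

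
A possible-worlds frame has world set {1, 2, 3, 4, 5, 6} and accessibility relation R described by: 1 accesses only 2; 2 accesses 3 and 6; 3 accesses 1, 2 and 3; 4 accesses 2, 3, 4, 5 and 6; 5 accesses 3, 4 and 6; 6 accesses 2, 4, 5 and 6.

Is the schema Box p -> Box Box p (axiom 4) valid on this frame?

No

By correspondence theory, 4 is valid on a frame iff R is transitive.
Transitive: no — 1 R 2 and 2 R 3, but not 1 R 3.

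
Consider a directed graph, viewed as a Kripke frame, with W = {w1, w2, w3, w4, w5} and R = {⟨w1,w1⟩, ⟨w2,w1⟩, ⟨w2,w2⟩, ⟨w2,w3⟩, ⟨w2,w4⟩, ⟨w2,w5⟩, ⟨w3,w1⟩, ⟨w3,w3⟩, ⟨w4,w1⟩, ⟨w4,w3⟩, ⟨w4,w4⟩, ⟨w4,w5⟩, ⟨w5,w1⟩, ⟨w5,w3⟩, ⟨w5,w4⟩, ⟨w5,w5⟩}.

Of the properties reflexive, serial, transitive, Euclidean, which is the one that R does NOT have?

Euclidean

Reflexive: yes — every world is R-related to itself.
Serial: yes — every world has a successor (e.g. w1 R w1).
Transitive: yes — every two-step R-path is closed by a direct edge.
Euclidean: no — w2 R w1 and w2 R w3, but not w1 R w3.
Only Euclidean fails.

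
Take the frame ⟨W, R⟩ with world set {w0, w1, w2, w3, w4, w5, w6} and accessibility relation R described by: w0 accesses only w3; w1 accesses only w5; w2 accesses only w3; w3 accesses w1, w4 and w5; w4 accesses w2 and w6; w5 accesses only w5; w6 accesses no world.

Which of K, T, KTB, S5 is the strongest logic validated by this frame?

K

Reflexive (axiom T): no — w0 is not related to itself.
Symmetric (axiom B): no — w0 R w3 but not w3 R w0.
Euclidean (axiom 5): no — w3 R w1 and w3 R w4, but not w1 R w4.
So F validates K; T would additionally require R to be reflexive. The strongest is K.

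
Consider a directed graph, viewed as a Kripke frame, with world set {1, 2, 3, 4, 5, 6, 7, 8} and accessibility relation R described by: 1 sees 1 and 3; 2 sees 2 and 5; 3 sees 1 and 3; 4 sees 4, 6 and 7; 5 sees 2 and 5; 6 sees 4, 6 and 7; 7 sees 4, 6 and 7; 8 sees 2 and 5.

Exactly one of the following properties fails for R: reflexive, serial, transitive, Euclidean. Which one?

reflexive

Reflexive: no — 8 is not related to itself.
Serial: yes — every world has a successor (e.g. 1 R 1).
Transitive: yes — every two-step R-path is closed by a direct edge.
Euclidean: yes — any two successors of a common world are R-related.
Only reflexive fails.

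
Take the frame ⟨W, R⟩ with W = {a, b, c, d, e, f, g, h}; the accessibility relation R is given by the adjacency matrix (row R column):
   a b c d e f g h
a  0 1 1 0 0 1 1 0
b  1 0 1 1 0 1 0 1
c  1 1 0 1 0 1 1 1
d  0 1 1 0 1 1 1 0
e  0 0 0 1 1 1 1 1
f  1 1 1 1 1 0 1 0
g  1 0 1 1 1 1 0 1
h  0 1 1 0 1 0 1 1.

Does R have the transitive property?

No

Transitive: no — a R b and b R d, but not a R d.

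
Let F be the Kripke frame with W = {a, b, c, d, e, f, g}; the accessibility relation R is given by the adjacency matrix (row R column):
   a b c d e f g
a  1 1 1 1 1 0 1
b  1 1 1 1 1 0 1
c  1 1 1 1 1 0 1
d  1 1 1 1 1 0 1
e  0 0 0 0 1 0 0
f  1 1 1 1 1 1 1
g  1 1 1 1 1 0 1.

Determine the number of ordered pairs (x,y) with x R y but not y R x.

Enumerating: (a,e), (b,e), (c,e), (d,e), (f,a), (f,b), (f,c), (f,d), (f,e), (f,g), (g,e).

11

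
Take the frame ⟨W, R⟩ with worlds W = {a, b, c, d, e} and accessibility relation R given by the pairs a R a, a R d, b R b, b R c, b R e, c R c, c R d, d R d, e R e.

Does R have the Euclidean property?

No

Euclidean: no — b R c and b R e, but not c R e.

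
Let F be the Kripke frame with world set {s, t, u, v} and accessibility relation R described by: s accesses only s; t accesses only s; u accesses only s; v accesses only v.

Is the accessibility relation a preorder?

Reflexive: no — t is not related to itself.
Transitive: yes — every two-step R-path is closed by a direct edge.
So R is not a preorder.

No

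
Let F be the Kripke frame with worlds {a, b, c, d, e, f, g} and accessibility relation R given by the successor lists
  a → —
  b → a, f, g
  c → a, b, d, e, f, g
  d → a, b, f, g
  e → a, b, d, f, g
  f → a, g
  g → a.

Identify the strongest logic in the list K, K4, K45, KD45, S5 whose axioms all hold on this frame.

Transitive (axiom 4): yes — every two-step R-path is closed by a direct edge.
Euclidean (axiom 5): no — b R a and b R f, but not a R f.
Serial (axiom D): no — a has no R-successor.
Reflexive (axiom T): no — a is not related to itself.
So F validates K, K4; K45 would additionally require R to be Euclidean. The strongest is K4.

K4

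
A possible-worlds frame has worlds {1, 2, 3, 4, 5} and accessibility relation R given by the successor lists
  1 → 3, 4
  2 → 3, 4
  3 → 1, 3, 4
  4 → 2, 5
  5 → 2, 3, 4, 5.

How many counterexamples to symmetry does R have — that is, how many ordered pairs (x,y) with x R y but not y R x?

5

Enumerating: (1,4), (2,3), (3,4), (5,2), (5,3).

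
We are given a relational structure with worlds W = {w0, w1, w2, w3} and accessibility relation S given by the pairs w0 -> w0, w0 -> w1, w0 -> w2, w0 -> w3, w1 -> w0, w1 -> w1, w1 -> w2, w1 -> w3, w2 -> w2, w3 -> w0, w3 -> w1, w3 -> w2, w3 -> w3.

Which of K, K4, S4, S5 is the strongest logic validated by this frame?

Transitive (axiom 4): yes — every two-step S-path is closed by a direct edge.
Reflexive (axiom T): yes — every world is S-related to itself.
Euclidean (axiom 5): no — w0 S w2 and w0 S w1, but not w2 S w1.
So F validates K, K4, S4; S5 would additionally require S to be Euclidean. The strongest is S4.

S4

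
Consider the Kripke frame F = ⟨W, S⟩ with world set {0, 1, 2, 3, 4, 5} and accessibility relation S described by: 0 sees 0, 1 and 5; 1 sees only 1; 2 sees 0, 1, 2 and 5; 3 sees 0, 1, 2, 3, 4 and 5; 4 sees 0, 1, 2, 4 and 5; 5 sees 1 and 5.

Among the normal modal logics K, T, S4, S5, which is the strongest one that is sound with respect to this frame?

S4

Reflexive (axiom T): yes — every world is S-related to itself.
Transitive (axiom 4): yes — every two-step S-path is closed by a direct edge.
Euclidean (axiom 5): no — 0 S 1 and 0 S 5, but not 1 S 5.
So F validates K, T, S4; S5 would additionally require S to be Euclidean. The strongest is S4.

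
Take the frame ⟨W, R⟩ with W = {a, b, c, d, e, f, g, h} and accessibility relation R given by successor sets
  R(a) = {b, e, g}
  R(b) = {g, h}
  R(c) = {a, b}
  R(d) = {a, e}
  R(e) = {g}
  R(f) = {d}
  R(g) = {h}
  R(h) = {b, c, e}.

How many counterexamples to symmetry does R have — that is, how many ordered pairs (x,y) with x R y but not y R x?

13

Enumerating: (a,b), (a,e), (a,g), (b,g), (c,a), (c,b), (d,a), (d,e), (e,g), (f,d), (g,h), (h,c), (h,e).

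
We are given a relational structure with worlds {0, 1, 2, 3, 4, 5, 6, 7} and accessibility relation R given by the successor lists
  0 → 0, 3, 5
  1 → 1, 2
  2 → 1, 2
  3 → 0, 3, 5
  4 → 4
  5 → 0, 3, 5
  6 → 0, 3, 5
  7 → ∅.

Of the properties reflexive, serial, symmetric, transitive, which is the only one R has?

Reflexive: no — 6 is not related to itself.
Serial: no — 7 has no R-successor.
Symmetric: no — 6 R 0 but not 0 R 6.
Transitive: yes — every two-step R-path is closed by a direct edge.
Only transitive holds.

transitive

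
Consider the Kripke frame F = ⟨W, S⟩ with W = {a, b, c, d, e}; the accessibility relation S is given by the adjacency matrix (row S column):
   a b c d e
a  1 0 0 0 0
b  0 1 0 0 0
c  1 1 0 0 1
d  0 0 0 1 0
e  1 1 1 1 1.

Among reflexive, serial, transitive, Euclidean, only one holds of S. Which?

serial

Reflexive: no — c is not related to itself.
Serial: yes — every world has a successor (e.g. a S a).
Transitive: no — c S e and e S d, but not c S d.
Euclidean: no — c S a and c S b, but not a S b.
Only serial holds.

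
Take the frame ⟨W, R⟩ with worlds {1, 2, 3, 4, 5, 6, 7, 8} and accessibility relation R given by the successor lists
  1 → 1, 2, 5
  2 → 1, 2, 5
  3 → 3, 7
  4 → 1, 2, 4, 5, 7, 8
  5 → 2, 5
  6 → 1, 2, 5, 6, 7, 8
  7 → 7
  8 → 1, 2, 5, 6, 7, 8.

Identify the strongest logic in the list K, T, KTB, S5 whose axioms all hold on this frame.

T

Reflexive (axiom T): yes — every world is R-related to itself.
Symmetric (axiom B): no — 1 R 5 but not 5 R 1.
Euclidean (axiom 5): no — 2 R 5 and 2 R 1, but not 5 R 1.
So F validates K, T; KTB would additionally require R to be symmetric. The strongest is T.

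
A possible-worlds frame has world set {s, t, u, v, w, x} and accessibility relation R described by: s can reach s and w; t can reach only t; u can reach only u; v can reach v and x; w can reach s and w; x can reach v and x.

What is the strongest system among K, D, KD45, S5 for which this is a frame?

Serial (axiom D): yes — every world has a successor (e.g. s R s).
Euclidean (axiom 5): yes — any two successors of a common world are R-related.
Transitive (axiom 4): yes — every two-step R-path is closed by a direct edge.
Reflexive (axiom T): yes — every world is R-related to itself.
So F validates K, D, KD45, S5. The strongest is S5.

S5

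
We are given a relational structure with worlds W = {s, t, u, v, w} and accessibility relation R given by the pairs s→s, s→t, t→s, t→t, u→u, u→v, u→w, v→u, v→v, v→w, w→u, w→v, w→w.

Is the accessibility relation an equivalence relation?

Yes

Reflexive: yes — every world is R-related to itself.
Symmetric: yes — every pair in R has its reverse in R.
Transitive: yes — every two-step R-path is closed by a direct edge.
So R is an equivalence relation.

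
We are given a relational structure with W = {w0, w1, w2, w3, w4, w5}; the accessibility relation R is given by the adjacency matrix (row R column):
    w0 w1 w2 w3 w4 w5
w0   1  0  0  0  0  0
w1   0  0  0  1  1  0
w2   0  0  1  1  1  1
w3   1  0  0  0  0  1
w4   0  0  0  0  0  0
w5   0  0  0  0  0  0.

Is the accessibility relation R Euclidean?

Euclidean: no — w1 R w3 and w1 R w4, but not w3 R w4.

No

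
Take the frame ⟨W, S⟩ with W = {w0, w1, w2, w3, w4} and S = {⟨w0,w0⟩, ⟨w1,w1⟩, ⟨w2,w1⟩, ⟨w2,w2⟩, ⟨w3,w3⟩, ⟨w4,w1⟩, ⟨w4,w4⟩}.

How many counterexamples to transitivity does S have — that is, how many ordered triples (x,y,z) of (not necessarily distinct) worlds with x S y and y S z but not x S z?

S is transitive; there are no such tuples.

0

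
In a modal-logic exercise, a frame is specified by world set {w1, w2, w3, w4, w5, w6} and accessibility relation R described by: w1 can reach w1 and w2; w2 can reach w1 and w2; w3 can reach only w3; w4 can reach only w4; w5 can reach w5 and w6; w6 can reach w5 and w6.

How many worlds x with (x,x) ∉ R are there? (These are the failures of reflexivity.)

0

R is reflexive; there are no such worlds.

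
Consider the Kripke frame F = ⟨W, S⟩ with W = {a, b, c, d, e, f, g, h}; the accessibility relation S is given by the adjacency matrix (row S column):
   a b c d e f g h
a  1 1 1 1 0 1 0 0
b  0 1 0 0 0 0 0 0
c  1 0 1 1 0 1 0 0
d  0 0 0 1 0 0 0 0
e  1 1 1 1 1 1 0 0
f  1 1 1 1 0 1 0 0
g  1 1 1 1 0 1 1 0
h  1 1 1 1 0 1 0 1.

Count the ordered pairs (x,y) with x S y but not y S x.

Enumerating: (a,b), (a,d), (c,d), (e,a), (e,b), (e,c), (e,d), (e,f), (f,b), (f,d), (g,a), (g,b), … and 8 more.
Total: 20.

20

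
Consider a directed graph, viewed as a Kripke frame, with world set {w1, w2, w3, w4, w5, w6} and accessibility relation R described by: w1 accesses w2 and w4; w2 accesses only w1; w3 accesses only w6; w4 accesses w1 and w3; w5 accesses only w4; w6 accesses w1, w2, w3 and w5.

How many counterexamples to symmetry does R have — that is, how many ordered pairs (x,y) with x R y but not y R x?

Enumerating: (w4,w3), (w5,w4), (w6,w1), (w6,w2), (w6,w5).

5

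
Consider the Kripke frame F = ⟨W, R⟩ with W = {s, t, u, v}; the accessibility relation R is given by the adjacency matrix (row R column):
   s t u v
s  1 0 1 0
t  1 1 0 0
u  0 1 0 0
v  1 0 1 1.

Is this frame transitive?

Transitive: no — s R u and u R t, but not s R t.

No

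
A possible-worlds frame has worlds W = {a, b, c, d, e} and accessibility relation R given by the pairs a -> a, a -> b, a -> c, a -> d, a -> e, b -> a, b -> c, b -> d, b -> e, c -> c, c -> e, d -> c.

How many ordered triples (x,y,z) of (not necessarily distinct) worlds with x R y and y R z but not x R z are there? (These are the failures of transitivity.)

Enumerating: (b,a,b), (d,c,e).

2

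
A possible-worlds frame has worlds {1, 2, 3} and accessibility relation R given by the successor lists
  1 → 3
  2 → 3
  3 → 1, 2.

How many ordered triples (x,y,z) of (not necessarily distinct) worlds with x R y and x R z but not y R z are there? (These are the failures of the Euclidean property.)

Enumerating: (1,3,3), (2,3,3), (3,1,1), (3,1,2), (3,2,1), (3,2,2).

6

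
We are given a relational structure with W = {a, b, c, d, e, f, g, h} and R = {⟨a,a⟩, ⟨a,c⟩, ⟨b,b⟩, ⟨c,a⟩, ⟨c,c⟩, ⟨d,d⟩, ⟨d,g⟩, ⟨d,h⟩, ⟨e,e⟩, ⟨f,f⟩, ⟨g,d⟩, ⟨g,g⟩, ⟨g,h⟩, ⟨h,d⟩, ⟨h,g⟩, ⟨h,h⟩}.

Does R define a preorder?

Yes

Reflexive: yes — every world is R-related to itself.
Transitive: yes — every two-step R-path is closed by a direct edge.
So R is a preorder.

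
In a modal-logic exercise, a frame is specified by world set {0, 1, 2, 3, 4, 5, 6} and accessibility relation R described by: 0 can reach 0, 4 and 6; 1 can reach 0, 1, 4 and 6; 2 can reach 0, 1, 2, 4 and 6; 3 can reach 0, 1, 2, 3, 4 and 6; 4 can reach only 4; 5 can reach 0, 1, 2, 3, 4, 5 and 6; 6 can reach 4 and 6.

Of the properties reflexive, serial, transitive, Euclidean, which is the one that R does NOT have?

Euclidean

Reflexive: yes — every world is R-related to itself.
Serial: yes — every world has a successor (e.g. 0 R 0).
Transitive: yes — every two-step R-path is closed by a direct edge.
Euclidean: no — 0 R 4 and 0 R 6, but not 4 R 6.
Only Euclidean fails.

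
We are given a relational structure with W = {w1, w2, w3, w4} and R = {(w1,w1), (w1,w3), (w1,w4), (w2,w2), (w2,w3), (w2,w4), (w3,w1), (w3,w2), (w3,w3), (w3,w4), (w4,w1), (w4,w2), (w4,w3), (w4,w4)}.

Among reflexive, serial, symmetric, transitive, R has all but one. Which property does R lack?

transitive

Reflexive: yes — every world is R-related to itself.
Serial: yes — every world has a successor (e.g. w1 R w1).
Symmetric: yes — every pair in R has its reverse in R.
Transitive: no — w1 R w3 and w3 R w2, but not w1 R w2.
Only transitive fails.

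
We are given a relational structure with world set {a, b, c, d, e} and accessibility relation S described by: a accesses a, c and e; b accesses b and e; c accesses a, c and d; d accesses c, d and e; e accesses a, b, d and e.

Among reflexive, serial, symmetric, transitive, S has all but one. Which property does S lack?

Reflexive: yes — every world is S-related to itself.
Serial: yes — every world has a successor (e.g. a S a).
Symmetric: yes — every pair in S has its reverse in S.
Transitive: no — a S c and c S d, but not a S d.
Only transitive fails.

transitive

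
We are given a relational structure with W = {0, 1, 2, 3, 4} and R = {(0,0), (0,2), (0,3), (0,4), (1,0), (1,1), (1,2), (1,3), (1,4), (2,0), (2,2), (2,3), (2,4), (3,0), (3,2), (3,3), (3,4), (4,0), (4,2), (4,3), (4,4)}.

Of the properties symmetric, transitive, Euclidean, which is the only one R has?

transitive

Symmetric: no — 1 R 0 but not 0 R 1.
Transitive: yes — every two-step R-path is closed by a direct edge.
Euclidean: no — 1 R 0 and 1 R 1, but not 0 R 1.
Only transitive holds.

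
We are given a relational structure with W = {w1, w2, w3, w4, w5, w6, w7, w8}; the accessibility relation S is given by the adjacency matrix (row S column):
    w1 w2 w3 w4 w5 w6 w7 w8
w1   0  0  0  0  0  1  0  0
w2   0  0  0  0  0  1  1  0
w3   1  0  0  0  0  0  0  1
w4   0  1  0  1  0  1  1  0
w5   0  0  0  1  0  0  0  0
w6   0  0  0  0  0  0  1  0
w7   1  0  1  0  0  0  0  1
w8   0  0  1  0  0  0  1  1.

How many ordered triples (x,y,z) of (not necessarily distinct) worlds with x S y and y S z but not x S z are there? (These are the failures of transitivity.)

20

Enumerating: (w1,w6,w7), (w2,w7,w1), (w2,w7,w3), (w2,w7,w8), (w3,w1,w6), (w3,w8,w3), (w3,w8,w7), (w4,w7,w1), (w4,w7,w3), (w4,w7,w8), (w5,w4,w2), (w5,w4,w6), … and 8 more.
Total: 20.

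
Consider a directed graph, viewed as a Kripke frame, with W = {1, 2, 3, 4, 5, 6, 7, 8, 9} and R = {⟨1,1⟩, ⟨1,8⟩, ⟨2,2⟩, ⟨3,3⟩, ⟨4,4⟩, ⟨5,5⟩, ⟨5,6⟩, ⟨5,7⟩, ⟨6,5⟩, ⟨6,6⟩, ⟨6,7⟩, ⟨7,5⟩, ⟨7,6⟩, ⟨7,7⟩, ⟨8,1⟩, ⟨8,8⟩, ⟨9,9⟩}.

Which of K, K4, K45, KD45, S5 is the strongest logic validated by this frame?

Transitive (axiom 4): yes — every two-step R-path is closed by a direct edge.
Euclidean (axiom 5): yes — any two successors of a common world are R-related.
Serial (axiom D): yes — every world has a successor (e.g. 1 R 1).
Reflexive (axiom T): yes — every world is R-related to itself.
So F validates K, K4, K45, KD45, S5. The strongest is S5.

S5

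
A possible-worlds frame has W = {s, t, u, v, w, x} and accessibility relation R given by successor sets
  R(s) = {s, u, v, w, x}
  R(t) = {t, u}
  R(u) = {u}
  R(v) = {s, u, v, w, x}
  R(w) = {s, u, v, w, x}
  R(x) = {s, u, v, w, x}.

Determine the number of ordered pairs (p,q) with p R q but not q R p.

Enumerating: (s,u), (t,u), (v,u), (w,u), (x,u).

5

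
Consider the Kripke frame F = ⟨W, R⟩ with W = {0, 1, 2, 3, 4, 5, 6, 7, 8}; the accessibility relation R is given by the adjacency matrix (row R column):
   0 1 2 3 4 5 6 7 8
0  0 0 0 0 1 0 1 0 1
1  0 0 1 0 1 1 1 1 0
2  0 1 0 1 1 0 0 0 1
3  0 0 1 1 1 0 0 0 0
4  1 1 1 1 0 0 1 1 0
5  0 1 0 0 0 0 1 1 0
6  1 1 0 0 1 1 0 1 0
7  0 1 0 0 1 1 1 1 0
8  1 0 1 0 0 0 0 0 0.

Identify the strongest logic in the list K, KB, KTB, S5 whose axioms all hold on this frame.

Symmetric (axiom B): yes — every pair in R has its reverse in R.
Reflexive (axiom T): no — 0 is not related to itself.
Euclidean (axiom 5): no — 0 R 4 and 0 R 8, but not 4 R 8.
So F validates K, KB; KTB would additionally require R to be reflexive. The strongest is KB.

KB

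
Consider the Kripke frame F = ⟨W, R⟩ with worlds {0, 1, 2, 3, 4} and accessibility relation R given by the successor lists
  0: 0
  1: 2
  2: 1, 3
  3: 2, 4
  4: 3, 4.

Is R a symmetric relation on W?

Symmetric: yes — every pair in R has its reverse in R.

Yes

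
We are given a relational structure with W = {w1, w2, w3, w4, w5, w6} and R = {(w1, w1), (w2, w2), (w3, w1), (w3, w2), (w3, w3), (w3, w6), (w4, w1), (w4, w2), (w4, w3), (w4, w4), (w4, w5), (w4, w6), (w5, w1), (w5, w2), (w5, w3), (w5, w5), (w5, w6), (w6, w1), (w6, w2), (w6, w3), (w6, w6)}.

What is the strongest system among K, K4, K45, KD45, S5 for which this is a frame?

Transitive (axiom 4): yes — every two-step R-path is closed by a direct edge.
Euclidean (axiom 5): no — w3 R w1 and w3 R w2, but not w1 R w2.
Serial (axiom D): yes — every world has a successor (e.g. w1 R w1).
Reflexive (axiom T): yes — every world is R-related to itself.
So F validates K, K4; K45 would additionally require R to be Euclidean. The strongest is K4.

K4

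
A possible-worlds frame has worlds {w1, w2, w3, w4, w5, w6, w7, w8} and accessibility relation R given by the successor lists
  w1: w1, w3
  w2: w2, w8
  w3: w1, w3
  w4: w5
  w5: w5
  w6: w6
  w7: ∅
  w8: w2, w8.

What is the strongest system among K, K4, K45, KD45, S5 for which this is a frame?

Transitive (axiom 4): yes — every two-step R-path is closed by a direct edge.
Euclidean (axiom 5): yes — any two successors of a common world are R-related.
Serial (axiom D): no — w7 has no R-successor.
Reflexive (axiom T): no — w4 is not related to itself.
So F validates K, K4, K45; KD45 would additionally require R to be serial. The strongest is K45.

K45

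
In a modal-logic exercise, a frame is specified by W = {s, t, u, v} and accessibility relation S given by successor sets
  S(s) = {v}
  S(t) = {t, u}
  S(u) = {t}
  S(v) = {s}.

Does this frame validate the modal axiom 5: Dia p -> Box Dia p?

The schema 5 characterises exactly the Euclidean frames.
Euclidean: no — s S v and s S v, but not v S v.

No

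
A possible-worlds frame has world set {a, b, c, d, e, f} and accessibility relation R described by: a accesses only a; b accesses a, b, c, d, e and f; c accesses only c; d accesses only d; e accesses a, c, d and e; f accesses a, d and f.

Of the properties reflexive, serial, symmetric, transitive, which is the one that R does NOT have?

Reflexive: yes — every world is R-related to itself.
Serial: yes — every world has a successor (e.g. a R a).
Symmetric: no — b R a but not a R b.
Transitive: yes — every two-step R-path is closed by a direct edge.
Only symmetric fails.

symmetric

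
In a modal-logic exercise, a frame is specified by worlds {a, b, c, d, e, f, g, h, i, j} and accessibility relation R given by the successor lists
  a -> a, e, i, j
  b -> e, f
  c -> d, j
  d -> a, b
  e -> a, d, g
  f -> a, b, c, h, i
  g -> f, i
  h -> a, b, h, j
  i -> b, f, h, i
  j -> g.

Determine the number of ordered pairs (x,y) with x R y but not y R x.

20

Enumerating: (a,i), (a,j), (b,e), (c,d), (c,j), (d,a), (d,b), (e,d), (e,g), (f,a), (f,c), (f,h), … and 8 more.
Total: 20.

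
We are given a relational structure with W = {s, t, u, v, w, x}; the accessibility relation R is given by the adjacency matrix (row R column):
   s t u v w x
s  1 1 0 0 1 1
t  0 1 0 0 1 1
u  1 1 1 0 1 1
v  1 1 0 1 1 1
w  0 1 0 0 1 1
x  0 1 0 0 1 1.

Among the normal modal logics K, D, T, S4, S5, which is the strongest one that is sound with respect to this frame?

S4

Serial (axiom D): yes — every world has a successor (e.g. s R s).
Reflexive (axiom T): yes — every world is R-related to itself.
Transitive (axiom 4): yes — every two-step R-path is closed by a direct edge.
Euclidean (axiom 5): no — u R t and u R s, but not t R s.
So F validates K, D, T, S4; S5 would additionally require R to be Euclidean. The strongest is S4.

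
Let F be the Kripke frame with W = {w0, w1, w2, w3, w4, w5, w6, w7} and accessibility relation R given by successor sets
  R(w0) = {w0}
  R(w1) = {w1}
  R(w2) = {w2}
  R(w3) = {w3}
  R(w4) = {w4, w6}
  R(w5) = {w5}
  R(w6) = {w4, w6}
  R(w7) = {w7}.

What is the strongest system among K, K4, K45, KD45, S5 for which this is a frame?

S5

Transitive (axiom 4): yes — every two-step R-path is closed by a direct edge.
Euclidean (axiom 5): yes — any two successors of a common world are R-related.
Serial (axiom D): yes — every world has a successor (e.g. w0 R w0).
Reflexive (axiom T): yes — every world is R-related to itself.
So F validates K, K4, K45, KD45, S5. The strongest is S5.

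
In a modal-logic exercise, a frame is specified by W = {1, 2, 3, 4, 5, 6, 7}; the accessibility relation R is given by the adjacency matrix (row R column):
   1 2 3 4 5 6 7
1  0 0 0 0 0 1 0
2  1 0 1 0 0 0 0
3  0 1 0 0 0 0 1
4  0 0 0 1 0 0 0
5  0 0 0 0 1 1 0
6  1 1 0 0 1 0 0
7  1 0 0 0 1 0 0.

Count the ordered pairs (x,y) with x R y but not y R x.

Enumerating: (2,1), (3,7), (6,2), (7,1), (7,5).

5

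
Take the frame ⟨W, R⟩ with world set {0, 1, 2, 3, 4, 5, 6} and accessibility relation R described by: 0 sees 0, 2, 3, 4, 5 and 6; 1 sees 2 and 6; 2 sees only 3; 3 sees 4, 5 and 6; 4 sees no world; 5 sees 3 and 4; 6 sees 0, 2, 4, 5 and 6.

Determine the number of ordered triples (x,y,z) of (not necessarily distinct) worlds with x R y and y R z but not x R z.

15

Enumerating: (1,2,3), (1,6,0), (1,6,4), (1,6,5), (2,3,4), (2,3,5), (2,3,6), (3,5,3), (3,6,0), (3,6,2), (5,3,5), (5,3,6), (6,0,3), (6,2,3), (6,5,3).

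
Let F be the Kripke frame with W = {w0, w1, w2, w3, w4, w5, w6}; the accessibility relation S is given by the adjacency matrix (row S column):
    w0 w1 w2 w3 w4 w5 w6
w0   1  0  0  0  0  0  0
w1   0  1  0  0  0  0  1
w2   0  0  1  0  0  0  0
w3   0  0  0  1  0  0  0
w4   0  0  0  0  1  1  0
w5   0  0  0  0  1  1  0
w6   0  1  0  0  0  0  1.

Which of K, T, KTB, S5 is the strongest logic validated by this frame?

S5

Reflexive (axiom T): yes — every world is S-related to itself.
Symmetric (axiom B): yes — every pair in S has its reverse in S.
Euclidean (axiom 5): yes — any two successors of a common world are S-related.
So F validates K, T, KTB, S5. The strongest is S5.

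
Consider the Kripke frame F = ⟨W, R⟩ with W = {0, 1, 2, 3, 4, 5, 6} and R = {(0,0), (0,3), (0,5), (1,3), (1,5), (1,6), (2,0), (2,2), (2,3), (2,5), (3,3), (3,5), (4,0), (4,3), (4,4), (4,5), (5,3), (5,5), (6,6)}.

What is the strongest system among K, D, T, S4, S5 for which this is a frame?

Serial (axiom D): yes — every world has a successor (e.g. 0 R 0).
Reflexive (axiom T): no — 1 is not related to itself.
Transitive (axiom 4): yes — every two-step R-path is closed by a direct edge.
Euclidean (axiom 5): no — 1 R 3 and 1 R 6, but not 3 R 6.
So F validates K, D; T would additionally require R to be reflexive. The strongest is D.

D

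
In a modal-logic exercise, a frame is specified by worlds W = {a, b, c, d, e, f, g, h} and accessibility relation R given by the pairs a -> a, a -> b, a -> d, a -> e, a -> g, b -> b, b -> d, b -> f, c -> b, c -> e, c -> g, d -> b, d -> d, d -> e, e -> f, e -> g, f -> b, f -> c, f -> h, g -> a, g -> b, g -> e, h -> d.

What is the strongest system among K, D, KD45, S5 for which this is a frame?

D

Serial (axiom D): yes — every world has a successor (e.g. a R a).
Euclidean (axiom 5): no — a R b and a R e, but not b R e.
Transitive (axiom 4): no — a R b and b R f, but not a R f.
Reflexive (axiom T): no — c is not related to itself.
So F validates K, D; KD45 would additionally require R to be Euclidean and transitive. The strongest is D.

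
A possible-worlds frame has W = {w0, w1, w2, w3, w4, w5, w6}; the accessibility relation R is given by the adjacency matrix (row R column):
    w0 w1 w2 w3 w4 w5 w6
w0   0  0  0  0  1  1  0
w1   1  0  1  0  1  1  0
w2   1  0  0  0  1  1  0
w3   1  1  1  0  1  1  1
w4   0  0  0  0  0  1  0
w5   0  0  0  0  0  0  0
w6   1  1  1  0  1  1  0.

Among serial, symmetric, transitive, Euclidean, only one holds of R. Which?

Serial: no — w5 has no R-successor.
Symmetric: no — w0 R w4 but not w4 R w0.
Transitive: yes — every two-step R-path is closed by a direct edge.
Euclidean: no — w0 R w5 and w0 R w4, but not w5 R w4.
Only transitive holds.

transitive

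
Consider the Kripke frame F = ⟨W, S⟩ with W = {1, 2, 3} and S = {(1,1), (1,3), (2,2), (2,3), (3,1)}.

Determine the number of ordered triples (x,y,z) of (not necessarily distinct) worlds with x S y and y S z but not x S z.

2

Enumerating: (2,3,1), (3,1,3).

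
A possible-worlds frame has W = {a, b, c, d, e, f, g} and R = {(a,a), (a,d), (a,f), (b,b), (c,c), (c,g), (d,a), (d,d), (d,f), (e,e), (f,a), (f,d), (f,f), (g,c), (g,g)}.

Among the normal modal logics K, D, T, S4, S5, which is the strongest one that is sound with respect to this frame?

Serial (axiom D): yes — every world has a successor (e.g. a R a).
Reflexive (axiom T): yes — every world is R-related to itself.
Transitive (axiom 4): yes — every two-step R-path is closed by a direct edge.
Euclidean (axiom 5): yes — any two successors of a common world are R-related.
So F validates K, D, T, S4, S5. The strongest is S5.

S5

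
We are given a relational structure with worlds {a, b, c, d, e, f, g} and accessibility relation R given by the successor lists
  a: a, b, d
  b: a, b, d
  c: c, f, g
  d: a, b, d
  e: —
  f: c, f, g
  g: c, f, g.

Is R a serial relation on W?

No

Serial: no — e has no R-successor.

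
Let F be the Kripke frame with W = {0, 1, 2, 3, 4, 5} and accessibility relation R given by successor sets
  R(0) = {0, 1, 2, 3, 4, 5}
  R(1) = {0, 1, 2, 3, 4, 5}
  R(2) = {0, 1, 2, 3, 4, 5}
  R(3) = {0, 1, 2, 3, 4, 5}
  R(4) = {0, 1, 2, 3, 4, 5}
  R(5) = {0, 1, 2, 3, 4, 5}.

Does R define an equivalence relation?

Reflexive: yes — every world is R-related to itself.
Symmetric: yes — every pair in R has its reverse in R.
Transitive: yes — every two-step R-path is closed by a direct edge.
So R is an equivalence relation.

Yes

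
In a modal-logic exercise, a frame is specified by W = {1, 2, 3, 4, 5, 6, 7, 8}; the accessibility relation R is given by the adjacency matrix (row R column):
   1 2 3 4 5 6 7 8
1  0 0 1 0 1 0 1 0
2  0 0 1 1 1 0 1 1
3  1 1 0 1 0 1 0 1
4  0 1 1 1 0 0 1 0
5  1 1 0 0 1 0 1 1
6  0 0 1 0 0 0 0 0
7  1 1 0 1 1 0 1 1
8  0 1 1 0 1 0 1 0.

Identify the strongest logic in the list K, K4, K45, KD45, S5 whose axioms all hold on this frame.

K

Transitive (axiom 4): no — 1 R 3 and 3 R 2, but not 1 R 2.
Euclidean (axiom 5): no — 1 R 3 and 1 R 5, but not 3 R 5.
Serial (axiom D): yes — every world has a successor (e.g. 1 R 3).
Reflexive (axiom T): no — 1 is not related to itself.
So F validates K; K4 would additionally require R to be transitive. The strongest is K.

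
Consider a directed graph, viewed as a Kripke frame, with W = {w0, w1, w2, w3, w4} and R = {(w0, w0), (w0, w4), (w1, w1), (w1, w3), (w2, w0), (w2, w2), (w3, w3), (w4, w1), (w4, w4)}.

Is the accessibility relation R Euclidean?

Euclidean: no — w0 R w4 and w0 R w0, but not w4 R w0.

No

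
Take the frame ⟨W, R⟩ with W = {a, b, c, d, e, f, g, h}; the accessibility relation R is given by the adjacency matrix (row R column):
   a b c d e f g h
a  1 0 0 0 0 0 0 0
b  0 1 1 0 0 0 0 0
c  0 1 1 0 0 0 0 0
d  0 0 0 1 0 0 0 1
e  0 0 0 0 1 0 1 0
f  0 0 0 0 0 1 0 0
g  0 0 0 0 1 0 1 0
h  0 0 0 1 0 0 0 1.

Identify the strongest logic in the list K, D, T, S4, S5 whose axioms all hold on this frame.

Serial (axiom D): yes — every world has a successor (e.g. a R a).
Reflexive (axiom T): yes — every world is R-related to itself.
Transitive (axiom 4): yes — every two-step R-path is closed by a direct edge.
Euclidean (axiom 5): yes — any two successors of a common world are R-related.
So F validates K, D, T, S4, S5. The strongest is S5.

S5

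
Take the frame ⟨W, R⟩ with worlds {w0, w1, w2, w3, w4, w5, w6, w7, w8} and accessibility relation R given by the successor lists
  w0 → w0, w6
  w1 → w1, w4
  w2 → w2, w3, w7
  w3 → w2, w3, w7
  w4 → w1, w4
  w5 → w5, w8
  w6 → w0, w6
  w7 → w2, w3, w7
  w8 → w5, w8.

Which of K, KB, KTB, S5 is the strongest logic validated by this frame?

Symmetric (axiom B): yes — every pair in R has its reverse in R.
Reflexive (axiom T): yes — every world is R-related to itself.
Euclidean (axiom 5): yes — any two successors of a common world are R-related.
So F validates K, KB, KTB, S5. The strongest is S5.

S5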